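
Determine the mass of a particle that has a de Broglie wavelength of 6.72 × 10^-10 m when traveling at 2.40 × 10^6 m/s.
4.11 × 10^-31 kg

From the de Broglie relation λ = h/(mv), we solve for m:

m = h/(λv)
m = (6.626 × 10^-34 J·s) / (6.72 × 10^-10 m × 2.40 × 10^6 m/s)
m = 4.11 × 10^-31 kg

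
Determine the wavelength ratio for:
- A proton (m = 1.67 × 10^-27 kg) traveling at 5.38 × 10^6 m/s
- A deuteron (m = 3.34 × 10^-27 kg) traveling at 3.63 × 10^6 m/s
λ₁/λ₂ = 1.35

Using λ = h/(mv):

λ₁ = h/(m₁v₁) = 7.37 × 10^-14 m
λ₂ = h/(m₂v₂) = 5.47 × 10^-14 m

Ratio λ₁/λ₂ = (m₂v₂)/(m₁v₁)
         = (3.34 × 10^-27 kg × 3.63 × 10^6 m/s) / (1.67 × 10^-27 kg × 5.38 × 10^6 m/s)
         = 1.35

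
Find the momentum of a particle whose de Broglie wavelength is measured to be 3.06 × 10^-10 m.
2.17 × 10^-24 kg·m/s

From the de Broglie relation λ = h/p, we solve for p:

p = h/λ
p = (6.626 × 10^-34 J·s) / (3.06 × 10^-10 m)
p = 2.17 × 10^-24 kg·m/s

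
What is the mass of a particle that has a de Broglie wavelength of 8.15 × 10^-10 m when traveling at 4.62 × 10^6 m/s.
1.76 × 10^-31 kg

From the de Broglie relation λ = h/(mv), we solve for m:

m = h/(λv)
m = (6.626 × 10^-34 J·s) / (8.15 × 10^-10 m × 4.62 × 10^6 m/s)
m = 1.76 × 10^-31 kg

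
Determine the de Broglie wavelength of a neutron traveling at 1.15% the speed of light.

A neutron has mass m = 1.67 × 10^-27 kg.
1.15 × 10^-13 m

Using the de Broglie relation λ = h/(mv):

v = 1.15% × c = 3.448 × 10^6 m/s

λ = h/(mv)
λ = (6.626 × 10^-34 J·s) / (1.67 × 10^-27 kg × 3.448 × 10^6 m/s)
λ = 1.15 × 10^-13 m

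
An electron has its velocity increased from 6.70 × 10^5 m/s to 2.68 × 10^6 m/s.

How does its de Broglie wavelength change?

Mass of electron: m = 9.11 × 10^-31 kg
The wavelength decreases by a factor of 4.

Using λ = h/(mv):

Initial wavelength: λ₁ = h/(mv₁) = 1.09 × 10^-9 m
Final wavelength: λ₂ = h/(mv₂) = 2.71 × 10^-10 m

Since λ ∝ 1/v, when velocity increases by a factor of 4, the wavelength decreases by a factor of 4.

λ₂/λ₁ = v₁/v₂ = 1/4

The wavelength decreases by a factor of 4.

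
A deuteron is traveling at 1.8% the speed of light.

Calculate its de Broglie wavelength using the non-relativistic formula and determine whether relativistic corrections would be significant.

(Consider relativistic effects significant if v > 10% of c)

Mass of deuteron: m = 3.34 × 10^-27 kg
No, relativistic corrections are not needed.

Using the non-relativistic de Broglie formula λ = h/(mv):

v = 1.8% × c = 5.396 × 10^6 m/s

λ = h/(mv)
λ = (6.626 × 10^-34 J·s) / (3.34 × 10^-27 kg × 5.396 × 10^6 m/s)
λ = 3.68 × 10^-14 m

Since v = 1.8% of c < 10% of c, relativistic corrections are NOT significant and this non-relativistic result is a good approximation.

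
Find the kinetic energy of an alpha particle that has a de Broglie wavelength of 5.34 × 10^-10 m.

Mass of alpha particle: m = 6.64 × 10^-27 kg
1.16 × 10^-22 J (or 7.24 × 10^-4 eV)

From λ = h/√(2mKE), we solve for KE:

λ² = h²/(2mKE)
KE = h²/(2mλ²)
KE = (6.626 × 10^-34 J·s)² / (2 × 6.64 × 10^-27 kg × (5.34 × 10^-10 m)²)
KE = 1.16 × 10^-22 J
KE = 7.24 × 10^-4 eV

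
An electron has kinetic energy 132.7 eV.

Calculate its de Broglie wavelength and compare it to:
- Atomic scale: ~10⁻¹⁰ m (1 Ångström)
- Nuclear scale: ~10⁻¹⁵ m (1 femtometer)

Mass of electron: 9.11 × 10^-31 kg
λ = 1.06 × 10^-10 m, which is larger than typical atomic dimensions (~1 Å).

Using λ = h/√(2mKE):

KE = 132.7 eV = 2.126 × 10^-17 J

λ = h/√(2mKE)
λ = (6.626 × 10^-34 J·s) / √(2 × 9.11 × 10^-31 kg × 2.126 × 10^-17 J)
λ = 1.06 × 10^-10 m

Comparison:
- Atomic scale (10⁻¹⁰ m): λ is 1.1× this size
- Nuclear scale (10⁻¹⁵ m): λ is 1.1e+05× this size

The wavelength is larger than typical atomic dimensions (~1 Å).

This wavelength is significant for atomic-scale phenomena like electron diffraction from crystal lattices.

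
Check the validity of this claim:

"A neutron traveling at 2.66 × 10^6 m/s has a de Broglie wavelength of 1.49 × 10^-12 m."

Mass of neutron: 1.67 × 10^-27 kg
False

The claim is incorrect.

Using λ = h/(mv):
λ = (6.626 × 10^-34 J·s) / (1.67 × 10^-27 kg × 2.66 × 10^6 m/s)
λ = 1.49 × 10^-13 m

The actual wavelength differs from the claimed 1.49 × 10^-12 m.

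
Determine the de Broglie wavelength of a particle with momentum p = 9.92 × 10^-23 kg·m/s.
6.68 × 10^-12 m

Using the de Broglie relation λ = h/p:

λ = h/p
λ = (6.626 × 10^-34 J·s) / (9.92 × 10^-23 kg·m/s)
λ = 6.68 × 10^-12 m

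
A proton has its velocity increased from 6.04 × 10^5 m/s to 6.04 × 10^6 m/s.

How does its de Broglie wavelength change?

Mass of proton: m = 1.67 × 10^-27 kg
The wavelength decreases by a factor of 10.

Using λ = h/(mv):

Initial wavelength: λ₁ = h/(mv₁) = 6.57 × 10^-13 m
Final wavelength: λ₂ = h/(mv₂) = 6.57 × 10^-14 m

Since λ ∝ 1/v, when velocity increases by a factor of 10, the wavelength decreases by a factor of 10.

λ₂/λ₁ = v₁/v₂ = 1/10

The wavelength decreases by a factor of 10.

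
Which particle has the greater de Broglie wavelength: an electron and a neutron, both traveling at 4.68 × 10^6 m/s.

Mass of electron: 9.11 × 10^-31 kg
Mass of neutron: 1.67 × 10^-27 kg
The electron has the longer wavelength.

Using λ = h/(mv), since both particles have the same velocity, the wavelength depends only on mass.

For electron: λ₁ = h/(m₁v) = 1.55 × 10^-10 m
For neutron: λ₂ = h/(m₂v) = 8.48 × 10^-14 m

Since λ ∝ 1/m at constant velocity, the lighter particle has the longer wavelength.

The electron has the longer de Broglie wavelength.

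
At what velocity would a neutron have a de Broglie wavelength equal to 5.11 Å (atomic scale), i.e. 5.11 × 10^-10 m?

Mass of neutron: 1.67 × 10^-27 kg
7.76 × 10^2 m/s

From λ = h/(mv), solve for v:

v = h/(mλ)
v = (6.626 × 10^-34 J·s) / (1.67 × 10^-27 kg × 5.11 × 10^-10 m)
v = 7.76 × 10^2 m/s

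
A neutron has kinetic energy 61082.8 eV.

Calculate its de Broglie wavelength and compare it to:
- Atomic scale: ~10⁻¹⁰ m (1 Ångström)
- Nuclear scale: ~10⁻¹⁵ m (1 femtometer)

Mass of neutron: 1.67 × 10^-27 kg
λ = 1.16 × 10^-13 m, which is between nuclear and atomic scales.

Using λ = h/√(2mKE):

KE = 61082.8 eV = 9.787 × 10^-15 J

λ = h/√(2mKE)
λ = (6.626 × 10^-34 J·s) / √(2 × 1.67 × 10^-27 kg × 9.787 × 10^-15 J)
λ = 1.16 × 10^-13 m

Comparison:
- Atomic scale (10⁻¹⁰ m): λ is 0.0012× this size
- Nuclear scale (10⁻¹⁵ m): λ is 1.2e+02× this size

The wavelength is between nuclear and atomic scales.

This wavelength is appropriate for probing atomic structure but too large for nuclear physics experiments.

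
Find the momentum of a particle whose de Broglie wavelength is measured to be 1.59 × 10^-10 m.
4.17 × 10^-24 kg·m/s

From the de Broglie relation λ = h/p, we solve for p:

p = h/λ
p = (6.626 × 10^-34 J·s) / (1.59 × 10^-10 m)
p = 4.17 × 10^-24 kg·m/s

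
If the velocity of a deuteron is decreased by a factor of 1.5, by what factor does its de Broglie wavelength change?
The wavelength increases by a factor of 1.5.

From λ = h/(mv), the wavelength is inversely proportional to velocity:

λ ∝ 1/v

If v → v/1.5, then λ → 1.5λ

When velocity is decreased by a factor of 1.5, the wavelength increases by a factor of 1.5.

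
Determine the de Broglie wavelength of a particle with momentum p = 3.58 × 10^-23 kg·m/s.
1.85 × 10^-11 m

Using the de Broglie relation λ = h/p:

λ = h/p
λ = (6.626 × 10^-34 J·s) / (3.58 × 10^-23 kg·m/s)
λ = 1.85 × 10^-11 m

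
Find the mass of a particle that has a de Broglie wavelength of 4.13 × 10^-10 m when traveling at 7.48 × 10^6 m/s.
2.14 × 10^-31 kg

From the de Broglie relation λ = h/(mv), we solve for m:

m = h/(λv)
m = (6.626 × 10^-34 J·s) / (4.13 × 10^-10 m × 7.48 × 10^6 m/s)
m = 2.14 × 10^-31 kg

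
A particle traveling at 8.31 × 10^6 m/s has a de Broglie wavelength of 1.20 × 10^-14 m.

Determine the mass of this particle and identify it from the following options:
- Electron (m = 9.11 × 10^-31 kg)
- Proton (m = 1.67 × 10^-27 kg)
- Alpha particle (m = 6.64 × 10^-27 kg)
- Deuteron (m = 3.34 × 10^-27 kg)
The particle is an alpha particle.

From λ = h/(mv), solve for mass:

m = h/(λv)
m = (6.626 × 10^-34 J·s) / (1.20 × 10^-14 m × 8.31 × 10^6 m/s)
m = 6.64 × 10^-27 kg

Comparing with the listed masses, this is closest to an alpha particle.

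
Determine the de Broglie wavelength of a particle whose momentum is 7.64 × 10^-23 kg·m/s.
8.67 × 10^-12 m

Using the de Broglie relation λ = h/p:

λ = h/p
λ = (6.626 × 10^-34 J·s) / (7.64 × 10^-23 kg·m/s)
λ = 8.67 × 10^-12 m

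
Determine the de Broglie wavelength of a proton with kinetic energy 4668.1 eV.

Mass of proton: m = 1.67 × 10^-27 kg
4.19 × 10^-13 m

Using λ = h/√(2mKE):

First convert KE to Joules: KE = 4668.1 eV = 7.479 × 10^-16 J

λ = h/√(2mKE)
λ = (6.626 × 10^-34 J·s) / √(2 × 1.67 × 10^-27 kg × 7.479 × 10^-16 J)
λ = 4.19 × 10^-13 m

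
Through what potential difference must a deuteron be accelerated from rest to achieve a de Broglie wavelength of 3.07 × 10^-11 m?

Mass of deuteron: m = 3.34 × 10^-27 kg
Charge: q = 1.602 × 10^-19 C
4.35 × 10^-1 V

From λ = h/√(2mqV), we solve for V:

λ² = h²/(2mqV)
V = h²/(2mqλ²)
V = (6.626 × 10^-34 J·s)² / (2 × 3.34 × 10^-27 kg × 1.602 × 10^-19 C × (3.07 × 10^-11 m)²)
V = 4.35 × 10^-1 V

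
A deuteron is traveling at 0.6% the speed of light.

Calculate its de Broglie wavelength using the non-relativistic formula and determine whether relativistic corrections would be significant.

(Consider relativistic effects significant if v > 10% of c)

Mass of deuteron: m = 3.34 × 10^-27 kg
No, relativistic corrections are not needed.

Using the non-relativistic de Broglie formula λ = h/(mv):

v = 0.6% × c = 1.799 × 10^6 m/s

λ = h/(mv)
λ = (6.626 × 10^-34 J·s) / (3.34 × 10^-27 kg × 1.799 × 10^6 m/s)
λ = 1.10 × 10^-13 m

Since v = 0.6% of c < 10% of c, relativistic corrections are NOT significant and this non-relativistic result is a good approximation.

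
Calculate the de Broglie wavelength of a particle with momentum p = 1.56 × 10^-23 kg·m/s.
4.25 × 10^-11 m

Using the de Broglie relation λ = h/p:

λ = h/p
λ = (6.626 × 10^-34 J·s) / (1.56 × 10^-23 kg·m/s)
λ = 4.25 × 10^-11 m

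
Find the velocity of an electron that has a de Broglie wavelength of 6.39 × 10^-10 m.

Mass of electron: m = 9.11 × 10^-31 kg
1.14 × 10^6 m/s

From the de Broglie relation λ = h/(mv), we solve for v:

v = h/(mλ)
v = (6.626 × 10^-34 J·s) / (9.11 × 10^-31 kg × 6.39 × 10^-10 m)
v = 1.14 × 10^6 m/s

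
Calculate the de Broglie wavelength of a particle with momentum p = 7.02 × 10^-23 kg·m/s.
9.44 × 10^-12 m

Using the de Broglie relation λ = h/p:

λ = h/p
λ = (6.626 × 10^-34 J·s) / (7.02 × 10^-23 kg·m/s)
λ = 9.44 × 10^-12 m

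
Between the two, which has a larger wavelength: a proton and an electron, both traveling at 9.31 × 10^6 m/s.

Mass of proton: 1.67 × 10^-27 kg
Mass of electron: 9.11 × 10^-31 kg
The electron has the longer wavelength.

Using λ = h/(mv), since both particles have the same velocity, the wavelength depends only on mass.

For proton: λ₁ = h/(m₁v) = 4.26 × 10^-14 m
For electron: λ₂ = h/(m₂v) = 7.81 × 10^-11 m

Since λ ∝ 1/m at constant velocity, the lighter particle has the longer wavelength.

The electron has the longer de Broglie wavelength.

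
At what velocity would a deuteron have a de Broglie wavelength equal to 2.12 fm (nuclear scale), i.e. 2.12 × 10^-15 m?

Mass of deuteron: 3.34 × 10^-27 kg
9.36 × 10^7 m/s

From λ = h/(mv), solve for v:

v = h/(mλ)
v = (6.626 × 10^-34 J·s) / (3.34 × 10^-27 kg × 2.12 × 10^-15 m)
v = 9.36 × 10^7 m/s

Note: This velocity is 31.2% of the speed of light, so relativistic corrections would be needed for a more accurate calculation.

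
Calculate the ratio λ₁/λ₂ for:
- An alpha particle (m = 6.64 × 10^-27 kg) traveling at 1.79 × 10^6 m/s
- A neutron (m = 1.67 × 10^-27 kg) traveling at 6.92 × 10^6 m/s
λ₁/λ₂ = 0.972

Using λ = h/(mv):

λ₁ = h/(m₁v₁) = 5.57 × 10^-14 m
λ₂ = h/(m₂v₂) = 5.73 × 10^-14 m

Ratio λ₁/λ₂ = (m₂v₂)/(m₁v₁)
         = (1.67 × 10^-27 kg × 6.92 × 10^6 m/s) / (6.64 × 10^-27 kg × 1.79 × 10^6 m/s)
         = 0.972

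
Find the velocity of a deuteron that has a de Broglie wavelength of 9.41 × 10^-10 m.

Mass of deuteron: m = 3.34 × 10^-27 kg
2.11 × 10^2 m/s

From the de Broglie relation λ = h/(mv), we solve for v:

v = h/(mλ)
v = (6.626 × 10^-34 J·s) / (3.34 × 10^-27 kg × 9.41 × 10^-10 m)
v = 2.11 × 10^2 m/s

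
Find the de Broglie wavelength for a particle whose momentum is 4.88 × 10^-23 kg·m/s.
1.36 × 10^-11 m

Using the de Broglie relation λ = h/p:

λ = h/p
λ = (6.626 × 10^-34 J·s) / (4.88 × 10^-23 kg·m/s)
λ = 1.36 × 10^-11 m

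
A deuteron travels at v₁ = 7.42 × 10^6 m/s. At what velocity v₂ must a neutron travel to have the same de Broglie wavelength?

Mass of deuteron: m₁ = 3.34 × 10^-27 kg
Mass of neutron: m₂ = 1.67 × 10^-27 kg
v₂ = 1.48 × 10^7 m/s

For equal de Broglie wavelengths: λ₁ = λ₂

h/(m₁v₁) = h/(m₂v₂)
m₁v₁ = m₂v₂
v₂ = v₁ · (m₁/m₂)

v₂ = 7.42 × 10^6 m/s × (3.34 × 10^-27 kg / 1.67 × 10^-27 kg)
v₂ = 1.48 × 10^7 m/s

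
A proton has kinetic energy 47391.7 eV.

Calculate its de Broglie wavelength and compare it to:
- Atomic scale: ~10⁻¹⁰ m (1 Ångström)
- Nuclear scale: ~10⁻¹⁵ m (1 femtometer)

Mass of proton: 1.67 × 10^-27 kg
λ = 1.32 × 10^-13 m, which is between nuclear and atomic scales.

Using λ = h/√(2mKE):

KE = 47391.7 eV = 7.593 × 10^-15 J

λ = h/√(2mKE)
λ = (6.626 × 10^-34 J·s) / √(2 × 1.67 × 10^-27 kg × 7.593 × 10^-15 J)
λ = 1.32 × 10^-13 m

Comparison:
- Atomic scale (10⁻¹⁰ m): λ is 0.0013× this size
- Nuclear scale (10⁻¹⁵ m): λ is 1.3e+02× this size

The wavelength is between nuclear and atomic scales.

This wavelength is appropriate for probing atomic structure but too large for nuclear physics experiments.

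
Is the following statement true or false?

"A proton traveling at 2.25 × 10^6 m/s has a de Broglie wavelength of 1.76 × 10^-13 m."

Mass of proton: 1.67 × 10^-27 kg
True

The claim is correct.

Using λ = h/(mv):
λ = (6.626 × 10^-34 J·s) / (1.67 × 10^-27 kg × 2.25 × 10^6 m/s)
λ = 1.76 × 10^-13 m

This matches the claimed value.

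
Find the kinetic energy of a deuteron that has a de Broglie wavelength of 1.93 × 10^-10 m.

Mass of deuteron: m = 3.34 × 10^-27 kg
1.76 × 10^-21 J (or 0.0110 eV)

From λ = h/√(2mKE), we solve for KE:

λ² = h²/(2mKE)
KE = h²/(2mλ²)
KE = (6.626 × 10^-34 J·s)² / (2 × 3.34 × 10^-27 kg × (1.93 × 10^-10 m)²)
KE = 1.76 × 10^-21 J
KE = 0.0110 eV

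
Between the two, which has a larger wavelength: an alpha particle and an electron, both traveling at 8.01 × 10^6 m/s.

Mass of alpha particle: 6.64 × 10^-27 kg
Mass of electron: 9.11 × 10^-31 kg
The electron has the longer wavelength.

Using λ = h/(mv), since both particles have the same velocity, the wavelength depends only on mass.

For alpha particle: λ₁ = h/(m₁v) = 1.25 × 10^-14 m
For electron: λ₂ = h/(m₂v) = 9.08 × 10^-11 m

Since λ ∝ 1/m at constant velocity, the lighter particle has the longer wavelength.

The electron has the longer de Broglie wavelength.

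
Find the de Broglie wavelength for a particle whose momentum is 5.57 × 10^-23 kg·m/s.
1.19 × 10^-11 m

Using the de Broglie relation λ = h/p:

λ = h/p
λ = (6.626 × 10^-34 J·s) / (5.57 × 10^-23 kg·m/s)
λ = 1.19 × 10^-11 m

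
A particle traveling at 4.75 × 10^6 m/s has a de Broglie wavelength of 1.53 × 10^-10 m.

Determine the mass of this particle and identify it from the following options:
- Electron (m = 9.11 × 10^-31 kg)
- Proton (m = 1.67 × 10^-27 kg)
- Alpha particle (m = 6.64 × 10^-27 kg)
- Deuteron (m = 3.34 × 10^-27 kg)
The particle is an electron.

From λ = h/(mv), solve for mass:

m = h/(λv)
m = (6.626 × 10^-34 J·s) / (1.53 × 10^-10 m × 4.75 × 10^6 m/s)
m = 9.12 × 10^-31 kg

Comparing with the listed masses, this is closest to an electron.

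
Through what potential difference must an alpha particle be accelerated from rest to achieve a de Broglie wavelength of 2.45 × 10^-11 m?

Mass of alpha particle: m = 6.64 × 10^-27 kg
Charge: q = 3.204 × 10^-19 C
1.72 × 10^-1 V

From λ = h/√(2mqV), we solve for V:

λ² = h²/(2mqV)
V = h²/(2mqλ²)
V = (6.626 × 10^-34 J·s)² / (2 × 6.64 × 10^-27 kg × 3.204 × 10^-19 C × (2.45 × 10^-11 m)²)
V = 1.72 × 10^-1 V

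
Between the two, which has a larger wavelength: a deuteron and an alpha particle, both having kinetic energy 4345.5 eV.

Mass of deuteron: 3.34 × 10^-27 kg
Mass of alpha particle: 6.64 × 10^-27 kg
The deuteron has the longer wavelength.

Using λ = h/√(2mKE):

For deuteron: λ₁ = h/√(2m₁KE) = 3.07 × 10^-13 m
For alpha particle: λ₂ = h/√(2m₂KE) = 2.18 × 10^-13 m

Since λ ∝ 1/√m at constant kinetic energy, the lighter particle has the longer wavelength.

The deuteron has the longer de Broglie wavelength.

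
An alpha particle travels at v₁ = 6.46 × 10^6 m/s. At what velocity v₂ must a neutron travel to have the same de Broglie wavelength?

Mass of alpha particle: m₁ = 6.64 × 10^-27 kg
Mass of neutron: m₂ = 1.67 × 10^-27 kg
v₂ = 2.57 × 10^7 m/s

For equal de Broglie wavelengths: λ₁ = λ₂

h/(m₁v₁) = h/(m₂v₂)
m₁v₁ = m₂v₂
v₂ = v₁ · (m₁/m₂)

v₂ = 6.46 × 10^6 m/s × (6.64 × 10^-27 kg / 1.67 × 10^-27 kg)
v₂ = 2.57 × 10^7 m/s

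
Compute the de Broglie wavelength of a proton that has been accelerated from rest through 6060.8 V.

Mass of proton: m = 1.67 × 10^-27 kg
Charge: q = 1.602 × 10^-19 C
3.68 × 10^-13 m

When a particle is accelerated through voltage V, it gains kinetic energy KE = qV.

The de Broglie wavelength is then λ = h/√(2mqV):

λ = h/√(2mqV)
λ = (6.626 × 10^-34 J·s) / √(2 × 1.67 × 10^-27 kg × 1.602 × 10^-19 C × 6060.8 V)
λ = 3.68 × 10^-13 m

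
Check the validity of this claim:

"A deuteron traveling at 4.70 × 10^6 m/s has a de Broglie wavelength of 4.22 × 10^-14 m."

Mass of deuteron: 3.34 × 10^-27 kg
True

The claim is correct.

Using λ = h/(mv):
λ = (6.626 × 10^-34 J·s) / (3.34 × 10^-27 kg × 4.70 × 10^6 m/s)
λ = 4.22 × 10^-14 m

This matches the claimed value.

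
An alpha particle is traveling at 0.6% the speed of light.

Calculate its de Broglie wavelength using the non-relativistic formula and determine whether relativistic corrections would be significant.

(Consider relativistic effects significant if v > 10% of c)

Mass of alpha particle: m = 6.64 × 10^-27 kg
No, relativistic corrections are not needed.

Using the non-relativistic de Broglie formula λ = h/(mv):

v = 0.6% × c = 1.799 × 10^6 m/s

λ = h/(mv)
λ = (6.626 × 10^-34 J·s) / (6.64 × 10^-27 kg × 1.799 × 10^6 m/s)
λ = 5.55 × 10^-14 m

Since v = 0.6% of c < 10% of c, relativistic corrections are NOT significant and this non-relativistic result is a good approximation.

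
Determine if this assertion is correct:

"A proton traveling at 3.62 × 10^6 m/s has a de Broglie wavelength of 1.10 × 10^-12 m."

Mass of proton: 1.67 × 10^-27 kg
False

The claim is incorrect.

Using λ = h/(mv):
λ = (6.626 × 10^-34 J·s) / (1.67 × 10^-27 kg × 3.62 × 10^6 m/s)
λ = 1.10 × 10^-13 m

The actual wavelength differs from the claimed 1.10 × 10^-12 m.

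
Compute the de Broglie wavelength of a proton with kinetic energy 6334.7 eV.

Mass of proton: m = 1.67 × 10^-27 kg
3.60 × 10^-13 m

Using λ = h/√(2mKE):

First convert KE to Joules: KE = 6334.7 eV = 1.015 × 10^-15 J

λ = h/√(2mKE)
λ = (6.626 × 10^-34 J·s) / √(2 × 1.67 × 10^-27 kg × 1.015 × 10^-15 J)
λ = 3.60 × 10^-13 m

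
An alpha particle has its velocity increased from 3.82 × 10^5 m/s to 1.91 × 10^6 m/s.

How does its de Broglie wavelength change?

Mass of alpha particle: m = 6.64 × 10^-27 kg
The wavelength decreases by a factor of 5.

Using λ = h/(mv):

Initial wavelength: λ₁ = h/(mv₁) = 2.61 × 10^-13 m
Final wavelength: λ₂ = h/(mv₂) = 5.22 × 10^-14 m

Since λ ∝ 1/v, when velocity increases by a factor of 5, the wavelength decreases by a factor of 5.

λ₂/λ₁ = v₁/v₂ = 1/5

The wavelength decreases by a factor of 5.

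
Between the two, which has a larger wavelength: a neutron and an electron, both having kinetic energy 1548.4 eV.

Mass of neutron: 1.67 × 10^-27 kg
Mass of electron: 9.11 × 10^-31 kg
The electron has the longer wavelength.

Using λ = h/√(2mKE):

For neutron: λ₁ = h/√(2m₁KE) = 7.28 × 10^-13 m
For electron: λ₂ = h/√(2m₂KE) = 3.12 × 10^-11 m

Since λ ∝ 1/√m at constant kinetic energy, the lighter particle has the longer wavelength.

The electron has the longer de Broglie wavelength.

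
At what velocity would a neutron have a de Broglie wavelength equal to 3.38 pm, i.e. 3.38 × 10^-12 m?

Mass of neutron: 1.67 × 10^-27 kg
1.17 × 10^5 m/s

From λ = h/(mv), solve for v:

v = h/(mλ)
v = (6.626 × 10^-34 J·s) / (1.67 × 10^-27 kg × 3.38 × 10^-12 m)
v = 1.17 × 10^5 m/s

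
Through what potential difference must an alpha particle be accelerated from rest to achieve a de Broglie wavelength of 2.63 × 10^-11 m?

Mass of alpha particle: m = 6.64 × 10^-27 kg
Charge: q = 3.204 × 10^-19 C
1.49 × 10^-1 V

From λ = h/√(2mqV), we solve for V:

λ² = h²/(2mqV)
V = h²/(2mqλ²)
V = (6.626 × 10^-34 J·s)² / (2 × 6.64 × 10^-27 kg × 3.204 × 10^-19 C × (2.63 × 10^-11 m)²)
V = 1.49 × 10^-1 V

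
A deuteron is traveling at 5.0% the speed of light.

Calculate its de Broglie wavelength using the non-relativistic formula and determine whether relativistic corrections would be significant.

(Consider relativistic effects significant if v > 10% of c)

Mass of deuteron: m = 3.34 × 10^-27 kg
No, relativistic corrections are not needed.

Using the non-relativistic de Broglie formula λ = h/(mv):

v = 5.0% × c = 1.499 × 10^7 m/s

λ = h/(mv)
λ = (6.626 × 10^-34 J·s) / (3.34 × 10^-27 kg × 1.499 × 10^7 m/s)
λ = 1.32 × 10^-14 m

Since v = 5.0% of c < 10% of c, relativistic corrections are NOT significant and this non-relativistic result is a good approximation.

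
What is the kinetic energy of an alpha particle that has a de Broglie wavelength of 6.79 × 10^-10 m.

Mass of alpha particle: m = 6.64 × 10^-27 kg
7.17 × 10^-23 J (or 4.48 × 10^-4 eV)

From λ = h/√(2mKE), we solve for KE:

λ² = h²/(2mKE)
KE = h²/(2mλ²)
KE = (6.626 × 10^-34 J·s)² / (2 × 6.64 × 10^-27 kg × (6.79 × 10^-10 m)²)
KE = 7.17 × 10^-23 J
KE = 4.48 × 10^-4 eV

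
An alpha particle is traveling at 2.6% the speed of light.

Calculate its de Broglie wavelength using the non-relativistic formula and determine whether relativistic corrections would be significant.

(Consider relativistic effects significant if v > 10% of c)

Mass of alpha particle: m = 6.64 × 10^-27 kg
No, relativistic corrections are not needed.

Using the non-relativistic de Broglie formula λ = h/(mv):

v = 2.6% × c = 7.795 × 10^6 m/s

λ = h/(mv)
λ = (6.626 × 10^-34 J·s) / (6.64 × 10^-27 kg × 7.795 × 10^6 m/s)
λ = 1.28 × 10^-14 m

Since v = 2.6% of c < 10% of c, relativistic corrections are NOT significant and this non-relativistic result is a good approximation.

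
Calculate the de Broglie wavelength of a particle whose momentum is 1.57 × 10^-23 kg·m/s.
4.22 × 10^-11 m

Using the de Broglie relation λ = h/p:

λ = h/p
λ = (6.626 × 10^-34 J·s) / (1.57 × 10^-23 kg·m/s)
λ = 4.22 × 10^-11 m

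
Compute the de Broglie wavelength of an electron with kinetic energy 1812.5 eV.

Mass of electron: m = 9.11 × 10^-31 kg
2.88 × 10^-11 m

Using λ = h/√(2mKE):

First convert KE to Joules: KE = 1812.5 eV = 2.904 × 10^-16 J

λ = h/√(2mKE)
λ = (6.626 × 10^-34 J·s) / √(2 × 9.11 × 10^-31 kg × 2.904 × 10^-16 J)
λ = 2.88 × 10^-11 m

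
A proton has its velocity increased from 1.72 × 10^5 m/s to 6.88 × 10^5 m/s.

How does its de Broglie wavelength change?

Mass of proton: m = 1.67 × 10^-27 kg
The wavelength decreases by a factor of 4.

Using λ = h/(mv):

Initial wavelength: λ₁ = h/(mv₁) = 2.31 × 10^-12 m
Final wavelength: λ₂ = h/(mv₂) = 5.77 × 10^-13 m

Since λ ∝ 1/v, when velocity increases by a factor of 4, the wavelength decreases by a factor of 4.

λ₂/λ₁ = v₁/v₂ = 1/4

The wavelength decreases by a factor of 4.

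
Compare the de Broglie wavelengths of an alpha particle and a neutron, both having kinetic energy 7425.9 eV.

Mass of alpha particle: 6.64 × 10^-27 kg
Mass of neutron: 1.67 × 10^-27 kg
The neutron has the longer wavelength.

Using λ = h/√(2mKE):

For alpha particle: λ₁ = h/√(2m₁KE) = 1.67 × 10^-13 m
For neutron: λ₂ = h/√(2m₂KE) = 3.32 × 10^-13 m

Since λ ∝ 1/√m at constant kinetic energy, the lighter particle has the longer wavelength.

The neutron has the longer de Broglie wavelength.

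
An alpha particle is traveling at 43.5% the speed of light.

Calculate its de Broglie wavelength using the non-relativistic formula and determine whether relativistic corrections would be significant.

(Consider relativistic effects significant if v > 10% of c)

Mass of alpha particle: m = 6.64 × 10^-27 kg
Yes, relativistic corrections are needed.

Using the non-relativistic de Broglie formula λ = h/(mv):

v = 43.5% × c = 1.304 × 10^8 m/s

λ = h/(mv)
λ = (6.626 × 10^-34 J·s) / (6.64 × 10^-27 kg × 1.304 × 10^8 m/s)
λ = 7.65 × 10^-16 m

Since v = 43.5% of c > 10% of c, relativistic corrections ARE significant and the actual wavelength would differ from this non-relativistic estimate.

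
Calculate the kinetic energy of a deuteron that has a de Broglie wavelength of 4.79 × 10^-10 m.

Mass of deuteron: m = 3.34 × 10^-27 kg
2.86 × 10^-22 J (or 1.79 × 10^-3 eV)

From λ = h/√(2mKE), we solve for KE:

λ² = h²/(2mKE)
KE = h²/(2mλ²)
KE = (6.626 × 10^-34 J·s)² / (2 × 3.34 × 10^-27 kg × (4.79 × 10^-10 m)²)
KE = 2.86 × 10^-22 J
KE = 1.79 × 10^-3 eV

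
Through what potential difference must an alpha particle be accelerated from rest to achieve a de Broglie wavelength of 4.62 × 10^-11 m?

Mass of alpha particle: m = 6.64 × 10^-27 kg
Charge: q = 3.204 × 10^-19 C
4.83 × 10^-2 V

From λ = h/√(2mqV), we solve for V:

λ² = h²/(2mqV)
V = h²/(2mqλ²)
V = (6.626 × 10^-34 J·s)² / (2 × 6.64 × 10^-27 kg × 3.204 × 10^-19 C × (4.62 × 10^-11 m)²)
V = 4.83 × 10^-2 V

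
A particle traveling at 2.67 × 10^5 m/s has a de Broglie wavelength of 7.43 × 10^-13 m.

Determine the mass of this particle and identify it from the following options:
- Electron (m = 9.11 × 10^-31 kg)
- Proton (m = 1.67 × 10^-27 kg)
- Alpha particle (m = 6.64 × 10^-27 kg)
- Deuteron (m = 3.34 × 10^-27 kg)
The particle is a deuteron.

From λ = h/(mv), solve for mass:

m = h/(λv)
m = (6.626 × 10^-34 J·s) / (7.43 × 10^-13 m × 2.67 × 10^5 m/s)
m = 3.34 × 10^-27 kg

Comparing with the listed masses, this is closest to a deuteron.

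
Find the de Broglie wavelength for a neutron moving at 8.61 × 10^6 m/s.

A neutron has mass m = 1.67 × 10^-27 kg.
4.61 × 10^-14 m

Using the de Broglie relation λ = h/(mv):

λ = h/(mv)
λ = (6.626 × 10^-34 J·s) / (1.67 × 10^-27 kg × 8.61 × 10^6 m/s)
λ = 4.61 × 10^-14 m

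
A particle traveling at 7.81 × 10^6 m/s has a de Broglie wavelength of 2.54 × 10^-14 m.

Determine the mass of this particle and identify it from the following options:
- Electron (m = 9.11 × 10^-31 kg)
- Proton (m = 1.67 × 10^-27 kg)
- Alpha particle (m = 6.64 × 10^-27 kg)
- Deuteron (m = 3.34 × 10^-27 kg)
The particle is a deuteron.

From λ = h/(mv), solve for mass:

m = h/(λv)
m = (6.626 × 10^-34 J·s) / (2.54 × 10^-14 m × 7.81 × 10^6 m/s)
m = 3.34 × 10^-27 kg

Comparing with the listed masses, this is closest to a deuteron.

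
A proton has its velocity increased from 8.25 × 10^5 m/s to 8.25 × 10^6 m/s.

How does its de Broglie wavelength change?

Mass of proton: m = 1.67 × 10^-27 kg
The wavelength decreases by a factor of 10.

Using λ = h/(mv):

Initial wavelength: λ₁ = h/(mv₁) = 4.81 × 10^-13 m
Final wavelength: λ₂ = h/(mv₂) = 4.81 × 10^-14 m

Since λ ∝ 1/v, when velocity increases by a factor of 10, the wavelength decreases by a factor of 10.

λ₂/λ₁ = v₁/v₂ = 1/10

The wavelength decreases by a factor of 10.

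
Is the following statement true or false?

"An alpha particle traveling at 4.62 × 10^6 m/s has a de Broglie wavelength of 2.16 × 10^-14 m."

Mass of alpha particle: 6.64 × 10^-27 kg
True

The claim is correct.

Using λ = h/(mv):
λ = (6.626 × 10^-34 J·s) / (6.64 × 10^-27 kg × 4.62 × 10^6 m/s)
λ = 2.16 × 10^-14 m

This matches the claimed value.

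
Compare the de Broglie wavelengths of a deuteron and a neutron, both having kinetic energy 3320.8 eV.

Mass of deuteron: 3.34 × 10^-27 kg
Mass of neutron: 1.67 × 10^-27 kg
The neutron has the longer wavelength.

Using λ = h/√(2mKE):

For deuteron: λ₁ = h/√(2m₁KE) = 3.51 × 10^-13 m
For neutron: λ₂ = h/√(2m₂KE) = 4.97 × 10^-13 m

Since λ ∝ 1/√m at constant kinetic energy, the lighter particle has the longer wavelength.

The neutron has the longer de Broglie wavelength.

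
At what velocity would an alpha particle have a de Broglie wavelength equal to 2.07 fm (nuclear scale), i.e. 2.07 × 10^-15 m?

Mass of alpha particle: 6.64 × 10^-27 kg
4.82 × 10^7 m/s

From λ = h/(mv), solve for v:

v = h/(mλ)
v = (6.626 × 10^-34 J·s) / (6.64 × 10^-27 kg × 2.07 × 10^-15 m)
v = 4.82 × 10^7 m/s

Note: This velocity is 16.1% of the speed of light, so relativistic corrections would be needed for a more accurate calculation.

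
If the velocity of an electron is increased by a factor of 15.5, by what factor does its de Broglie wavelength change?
The wavelength decreases by a factor of 15.5.

From λ = h/(mv), the wavelength is inversely proportional to velocity:

λ ∝ 1/v

If v → 15.5v, then λ → λ/15.5

When velocity is increased by a factor of 15.5, the wavelength decreases by a factor of 15.5.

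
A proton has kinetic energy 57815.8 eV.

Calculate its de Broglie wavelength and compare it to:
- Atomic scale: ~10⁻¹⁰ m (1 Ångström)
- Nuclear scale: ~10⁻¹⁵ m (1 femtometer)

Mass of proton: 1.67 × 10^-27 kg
λ = 1.19 × 10^-13 m, which is between nuclear and atomic scales.

Using λ = h/√(2mKE):

KE = 57815.8 eV = 9.263 × 10^-15 J

λ = h/√(2mKE)
λ = (6.626 × 10^-34 J·s) / √(2 × 1.67 × 10^-27 kg × 9.263 × 10^-15 J)
λ = 1.19 × 10^-13 m

Comparison:
- Atomic scale (10⁻¹⁰ m): λ is 0.0012× this size
- Nuclear scale (10⁻¹⁵ m): λ is 1.2e+02× this size

The wavelength is between nuclear and atomic scales.

This wavelength is appropriate for probing atomic structure but too large for nuclear physics experiments.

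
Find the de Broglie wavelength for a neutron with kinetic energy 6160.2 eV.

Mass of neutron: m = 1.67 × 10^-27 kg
3.65 × 10^-13 m

Using λ = h/√(2mKE):

First convert KE to Joules: KE = 6160.2 eV = 9.870 × 10^-16 J

λ = h/√(2mKE)
λ = (6.626 × 10^-34 J·s) / √(2 × 1.67 × 10^-27 kg × 9.870 × 10^-16 J)
λ = 3.65 × 10^-13 m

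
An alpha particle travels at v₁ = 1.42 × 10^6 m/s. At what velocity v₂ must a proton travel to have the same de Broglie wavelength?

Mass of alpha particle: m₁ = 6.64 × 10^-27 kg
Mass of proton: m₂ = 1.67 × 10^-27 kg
v₂ = 5.65 × 10^6 m/s

For equal de Broglie wavelengths: λ₁ = λ₂

h/(m₁v₁) = h/(m₂v₂)
m₁v₁ = m₂v₂
v₂ = v₁ · (m₁/m₂)

v₂ = 1.42 × 10^6 m/s × (6.64 × 10^-27 kg / 1.67 × 10^-27 kg)
v₂ = 5.65 × 10^6 m/s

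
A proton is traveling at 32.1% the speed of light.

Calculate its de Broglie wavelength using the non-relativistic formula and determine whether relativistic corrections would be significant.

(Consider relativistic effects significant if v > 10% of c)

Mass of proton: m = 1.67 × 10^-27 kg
Yes, relativistic corrections are needed.

Using the non-relativistic de Broglie formula λ = h/(mv):

v = 32.1% × c = 9.623 × 10^7 m/s

λ = h/(mv)
λ = (6.626 × 10^-34 J·s) / (1.67 × 10^-27 kg × 9.623 × 10^7 m/s)
λ = 4.12 × 10^-15 m

Since v = 32.1% of c > 10% of c, relativistic corrections ARE significant and the actual wavelength would differ from this non-relativistic estimate.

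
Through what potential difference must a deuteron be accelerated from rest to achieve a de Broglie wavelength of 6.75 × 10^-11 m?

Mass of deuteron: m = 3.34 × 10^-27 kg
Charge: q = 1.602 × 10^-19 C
9.00 × 10^-2 V

From λ = h/√(2mqV), we solve for V:

λ² = h²/(2mqV)
V = h²/(2mqλ²)
V = (6.626 × 10^-34 J·s)² / (2 × 3.34 × 10^-27 kg × 1.602 × 10^-19 C × (6.75 × 10^-11 m)²)
V = 9.00 × 10^-2 V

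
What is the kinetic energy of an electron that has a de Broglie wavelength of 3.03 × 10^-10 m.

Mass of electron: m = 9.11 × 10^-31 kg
2.62 × 10^-18 J (or 16.4 eV)

From λ = h/√(2mKE), we solve for KE:

λ² = h²/(2mKE)
KE = h²/(2mλ²)
KE = (6.626 × 10^-34 J·s)² / (2 × 9.11 × 10^-31 kg × (3.03 × 10^-10 m)²)
KE = 2.62 × 10^-18 J
KE = 16.4 eV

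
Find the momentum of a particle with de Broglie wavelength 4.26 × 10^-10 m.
1.56 × 10^-24 kg·m/s

From the de Broglie relation λ = h/p, we solve for p:

p = h/λ
p = (6.626 × 10^-34 J·s) / (4.26 × 10^-10 m)
p = 1.56 × 10^-24 kg·m/s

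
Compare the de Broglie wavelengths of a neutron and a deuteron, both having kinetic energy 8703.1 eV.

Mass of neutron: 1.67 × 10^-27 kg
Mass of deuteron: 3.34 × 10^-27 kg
The neutron has the longer wavelength.

Using λ = h/√(2mKE):

For neutron: λ₁ = h/√(2m₁KE) = 3.07 × 10^-13 m
For deuteron: λ₂ = h/√(2m₂KE) = 2.17 × 10^-13 m

Since λ ∝ 1/√m at constant kinetic energy, the lighter particle has the longer wavelength.

The neutron has the longer de Broglie wavelength.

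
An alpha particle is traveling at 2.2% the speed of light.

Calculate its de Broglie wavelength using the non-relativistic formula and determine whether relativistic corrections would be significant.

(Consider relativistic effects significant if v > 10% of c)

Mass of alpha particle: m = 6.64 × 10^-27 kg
No, relativistic corrections are not needed.

Using the non-relativistic de Broglie formula λ = h/(mv):

v = 2.2% × c = 6.595 × 10^6 m/s

λ = h/(mv)
λ = (6.626 × 10^-34 J·s) / (6.64 × 10^-27 kg × 6.595 × 10^6 m/s)
λ = 1.51 × 10^-14 m

Since v = 2.2% of c < 10% of c, relativistic corrections are NOT significant and this non-relativistic result is a good approximation.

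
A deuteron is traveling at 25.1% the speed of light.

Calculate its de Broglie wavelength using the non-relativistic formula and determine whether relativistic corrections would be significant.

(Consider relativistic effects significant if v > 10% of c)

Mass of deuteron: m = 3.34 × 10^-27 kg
Yes, relativistic corrections are needed.

Using the non-relativistic de Broglie formula λ = h/(mv):

v = 25.1% × c = 7.525 × 10^7 m/s

λ = h/(mv)
λ = (6.626 × 10^-34 J·s) / (3.34 × 10^-27 kg × 7.525 × 10^7 m/s)
λ = 2.64 × 10^-15 m

Since v = 25.1% of c > 10% of c, relativistic corrections ARE significant and the actual wavelength would differ from this non-relativistic estimate.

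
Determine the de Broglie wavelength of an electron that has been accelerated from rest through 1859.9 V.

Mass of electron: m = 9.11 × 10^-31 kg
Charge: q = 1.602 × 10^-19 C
2.84 × 10^-11 m

When a particle is accelerated through voltage V, it gains kinetic energy KE = qV.

The de Broglie wavelength is then λ = h/√(2mqV):

λ = h/√(2mqV)
λ = (6.626 × 10^-34 J·s) / √(2 × 9.11 × 10^-31 kg × 1.602 × 10^-19 C × 1859.9 V)
λ = 2.84 × 10^-11 m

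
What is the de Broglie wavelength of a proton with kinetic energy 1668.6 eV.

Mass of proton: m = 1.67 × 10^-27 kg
7.01 × 10^-13 m

Using λ = h/√(2mKE):

First convert KE to Joules: KE = 1668.6 eV = 2.673 × 10^-16 J

λ = h/√(2mKE)
λ = (6.626 × 10^-34 J·s) / √(2 × 1.67 × 10^-27 kg × 2.673 × 10^-16 J)
λ = 7.01 × 10^-13 m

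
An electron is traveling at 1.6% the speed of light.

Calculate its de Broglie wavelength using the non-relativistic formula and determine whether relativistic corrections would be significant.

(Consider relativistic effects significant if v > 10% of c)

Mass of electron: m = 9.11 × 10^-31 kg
No, relativistic corrections are not needed.

Using the non-relativistic de Broglie formula λ = h/(mv):

v = 1.6% × c = 4.797 × 10^6 m/s

λ = h/(mv)
λ = (6.626 × 10^-34 J·s) / (9.11 × 10^-31 kg × 4.797 × 10^6 m/s)
λ = 1.52 × 10^-10 m

Since v = 1.6% of c < 10% of c, relativistic corrections are NOT significant and this non-relativistic result is a good approximation.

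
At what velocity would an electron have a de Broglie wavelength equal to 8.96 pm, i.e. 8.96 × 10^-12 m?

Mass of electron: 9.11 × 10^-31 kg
8.12 × 10^7 m/s

From λ = h/(mv), solve for v:

v = h/(mλ)
v = (6.626 × 10^-34 J·s) / (9.11 × 10^-31 kg × 8.96 × 10^-12 m)
v = 8.12 × 10^7 m/s

Note: This velocity is 27.1% of the speed of light, so relativistic corrections would be needed for a more accurate calculation.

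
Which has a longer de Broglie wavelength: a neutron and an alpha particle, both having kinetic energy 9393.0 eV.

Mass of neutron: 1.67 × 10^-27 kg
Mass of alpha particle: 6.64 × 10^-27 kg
The neutron has the longer wavelength.

Using λ = h/√(2mKE):

For neutron: λ₁ = h/√(2m₁KE) = 2.96 × 10^-13 m
For alpha particle: λ₂ = h/√(2m₂KE) = 1.48 × 10^-13 m

Since λ ∝ 1/√m at constant kinetic energy, the lighter particle has the longer wavelength.

The neutron has the longer de Broglie wavelength.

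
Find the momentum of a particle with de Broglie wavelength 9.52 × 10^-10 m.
6.96 × 10^-25 kg·m/s

From the de Broglie relation λ = h/p, we solve for p:

p = h/λ
p = (6.626 × 10^-34 J·s) / (9.52 × 10^-10 m)
p = 6.96 × 10^-25 kg·m/s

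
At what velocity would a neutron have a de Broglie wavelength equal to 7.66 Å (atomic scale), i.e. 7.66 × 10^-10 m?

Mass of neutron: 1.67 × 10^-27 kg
5.18 × 10^2 m/s

From λ = h/(mv), solve for v:

v = h/(mλ)
v = (6.626 × 10^-34 J·s) / (1.67 × 10^-27 kg × 7.66 × 10^-10 m)
v = 5.18 × 10^2 m/s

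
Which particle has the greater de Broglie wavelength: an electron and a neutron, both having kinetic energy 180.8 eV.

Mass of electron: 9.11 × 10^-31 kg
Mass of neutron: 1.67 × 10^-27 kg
The electron has the longer wavelength.

Using λ = h/√(2mKE):

For electron: λ₁ = h/√(2m₁KE) = 9.12 × 10^-11 m
For neutron: λ₂ = h/√(2m₂KE) = 2.13 × 10^-12 m

Since λ ∝ 1/√m at constant kinetic energy, the lighter particle has the longer wavelength.

The electron has the longer de Broglie wavelength.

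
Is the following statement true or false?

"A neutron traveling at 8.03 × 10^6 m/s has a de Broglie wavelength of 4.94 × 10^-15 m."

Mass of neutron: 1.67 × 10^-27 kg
False

The claim is incorrect.

Using λ = h/(mv):
λ = (6.626 × 10^-34 J·s) / (1.67 × 10^-27 kg × 8.03 × 10^6 m/s)
λ = 4.94 × 10^-14 m

The actual wavelength differs from the claimed 4.94 × 10^-15 m.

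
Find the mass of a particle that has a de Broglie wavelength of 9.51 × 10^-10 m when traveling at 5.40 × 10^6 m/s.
1.29 × 10^-31 kg

From the de Broglie relation λ = h/(mv), we solve for m:

m = h/(λv)
m = (6.626 × 10^-34 J·s) / (9.51 × 10^-10 m × 5.40 × 10^6 m/s)
m = 1.29 × 10^-31 kg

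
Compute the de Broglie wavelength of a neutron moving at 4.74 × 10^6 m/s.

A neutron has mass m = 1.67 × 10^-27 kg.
8.37 × 10^-14 m

Using the de Broglie relation λ = h/(mv):

λ = h/(mv)
λ = (6.626 × 10^-34 J·s) / (1.67 × 10^-27 kg × 4.74 × 10^6 m/s)
λ = 8.37 × 10^-14 m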